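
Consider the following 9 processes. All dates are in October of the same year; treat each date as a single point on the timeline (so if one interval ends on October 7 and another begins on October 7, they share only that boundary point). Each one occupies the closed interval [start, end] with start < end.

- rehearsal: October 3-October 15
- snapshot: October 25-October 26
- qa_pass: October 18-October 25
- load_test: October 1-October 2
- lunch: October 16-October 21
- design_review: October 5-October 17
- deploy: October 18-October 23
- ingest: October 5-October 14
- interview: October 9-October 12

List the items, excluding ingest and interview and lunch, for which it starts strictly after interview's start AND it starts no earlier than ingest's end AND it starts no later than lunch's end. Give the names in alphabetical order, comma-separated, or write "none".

deploy, qa_pass

Conditions: its start is strictly after interview's start (X.start > October 9) AND its start is no earlier than ingest's end (X.start >= October 14) AND its start is no later than lunch's end (X.start <= October 21).
deploy: start October 18 > October 9? ✓; start October 18 >= October 14? ✓; start October 18 <= October 21? ✓ → yes.
design_review: start October 5 > October 9? ✗; start October 5 >= October 14? ✗; start October 5 <= October 21? ✓ → no.
load_test: start October 1 > October 9? ✗; start October 1 >= October 14? ✗; start October 1 <= October 21? ✓ → no.
qa_pass: start October 18 > October 9? ✓; start October 18 >= October 14? ✓; start October 18 <= October 21? ✓ → yes.
rehearsal: start October 3 > October 9? ✗; start October 3 >= October 14? ✗; start October 3 <= October 21? ✓ → no.
snapshot: start October 25 > October 9? ✓; start October 25 >= October 14? ✓; start October 25 <= October 21? ✗ → no.
Result: deploy, qa_pass.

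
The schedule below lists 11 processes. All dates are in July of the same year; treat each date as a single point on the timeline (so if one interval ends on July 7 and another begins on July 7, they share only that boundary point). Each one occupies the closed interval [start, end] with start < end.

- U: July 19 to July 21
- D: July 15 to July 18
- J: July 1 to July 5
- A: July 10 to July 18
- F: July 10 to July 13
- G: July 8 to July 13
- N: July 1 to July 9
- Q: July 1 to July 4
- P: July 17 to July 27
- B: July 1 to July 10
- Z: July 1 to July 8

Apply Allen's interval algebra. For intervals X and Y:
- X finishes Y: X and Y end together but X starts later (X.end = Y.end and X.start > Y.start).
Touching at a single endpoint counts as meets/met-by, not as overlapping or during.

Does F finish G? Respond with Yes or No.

Yes

F = [July 10, July 13], G = [July 8, July 13].
Actual relation of F to G: finishes.
Asked whether 'finishes' holds → Yes.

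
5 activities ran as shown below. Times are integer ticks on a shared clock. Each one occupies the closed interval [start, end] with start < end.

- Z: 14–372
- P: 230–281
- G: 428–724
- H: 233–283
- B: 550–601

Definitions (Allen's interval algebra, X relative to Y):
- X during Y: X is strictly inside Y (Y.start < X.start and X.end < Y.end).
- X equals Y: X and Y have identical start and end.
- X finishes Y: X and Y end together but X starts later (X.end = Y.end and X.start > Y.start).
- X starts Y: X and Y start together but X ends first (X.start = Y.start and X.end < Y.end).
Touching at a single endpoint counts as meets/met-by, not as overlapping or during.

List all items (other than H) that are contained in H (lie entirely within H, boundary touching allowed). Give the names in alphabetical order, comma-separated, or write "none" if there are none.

none

Target H = [233, 283].
B [550, 601] → after → no.
G [428, 724] → after → no.
P [230, 281] → overlaps → no.
Z [14, 372] → contains → no.
Result: none.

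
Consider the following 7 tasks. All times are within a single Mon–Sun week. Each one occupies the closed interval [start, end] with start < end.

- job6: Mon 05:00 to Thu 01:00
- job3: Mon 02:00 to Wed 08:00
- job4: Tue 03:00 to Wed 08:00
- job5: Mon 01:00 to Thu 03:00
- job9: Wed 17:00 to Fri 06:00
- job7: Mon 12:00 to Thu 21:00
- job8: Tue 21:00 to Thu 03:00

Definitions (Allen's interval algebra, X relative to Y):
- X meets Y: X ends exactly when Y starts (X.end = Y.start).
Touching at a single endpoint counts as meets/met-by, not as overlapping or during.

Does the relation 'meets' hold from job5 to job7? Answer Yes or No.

job5 = [Mon 01:00, Thu 03:00], job7 = [Mon 12:00, Thu 21:00].
Actual relation of job5 to job7: overlaps.
Asked whether 'meets' holds → No.

No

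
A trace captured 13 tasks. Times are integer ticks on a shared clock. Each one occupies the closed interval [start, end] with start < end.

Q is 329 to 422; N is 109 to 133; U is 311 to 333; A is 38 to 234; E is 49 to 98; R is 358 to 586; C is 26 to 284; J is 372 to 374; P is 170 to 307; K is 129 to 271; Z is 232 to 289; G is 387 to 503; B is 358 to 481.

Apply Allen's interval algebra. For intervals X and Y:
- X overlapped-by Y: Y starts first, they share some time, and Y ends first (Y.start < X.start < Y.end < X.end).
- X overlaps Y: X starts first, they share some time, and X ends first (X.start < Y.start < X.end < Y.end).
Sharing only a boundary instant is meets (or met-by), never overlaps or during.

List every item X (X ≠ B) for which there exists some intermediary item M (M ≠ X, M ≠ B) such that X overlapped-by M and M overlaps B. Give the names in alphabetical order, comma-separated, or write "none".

G, R

Target B = [358, 481].
Intermediaries M with M overlaps B: Q.
Via Q — items with X overlapped-by Q: G, R.
Union: G, R.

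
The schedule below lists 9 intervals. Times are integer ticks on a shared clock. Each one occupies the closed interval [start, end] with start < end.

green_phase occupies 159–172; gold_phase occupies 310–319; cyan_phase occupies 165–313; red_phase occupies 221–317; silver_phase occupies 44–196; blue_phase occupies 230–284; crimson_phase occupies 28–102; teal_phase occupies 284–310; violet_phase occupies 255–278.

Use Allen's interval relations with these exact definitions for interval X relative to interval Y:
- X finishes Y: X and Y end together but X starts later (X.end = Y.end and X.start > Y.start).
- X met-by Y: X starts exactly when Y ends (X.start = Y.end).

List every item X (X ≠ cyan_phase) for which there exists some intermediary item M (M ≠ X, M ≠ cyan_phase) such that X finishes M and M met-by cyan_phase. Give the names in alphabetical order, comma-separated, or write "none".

none

Target cyan_phase = [165, 313].
Intermediaries M with M met-by cyan_phase: none.
Union: none.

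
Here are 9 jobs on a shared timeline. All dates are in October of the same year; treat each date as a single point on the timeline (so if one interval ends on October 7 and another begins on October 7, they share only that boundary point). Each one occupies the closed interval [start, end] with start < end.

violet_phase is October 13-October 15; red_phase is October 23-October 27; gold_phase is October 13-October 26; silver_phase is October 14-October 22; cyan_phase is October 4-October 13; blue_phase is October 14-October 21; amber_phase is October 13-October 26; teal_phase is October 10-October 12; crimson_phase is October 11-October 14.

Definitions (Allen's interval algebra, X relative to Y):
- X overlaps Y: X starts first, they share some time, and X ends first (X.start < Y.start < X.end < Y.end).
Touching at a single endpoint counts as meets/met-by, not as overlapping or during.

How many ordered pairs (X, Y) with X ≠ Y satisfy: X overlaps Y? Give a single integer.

9

Checking all 72 ordered pairs for relation 'overlaps'; matching pairs in alphabetical order:
(amber_phase, red_phase): amber_phase overlaps red_phase ✓
(crimson_phase, amber_phase): crimson_phase overlaps amber_phase ✓
(crimson_phase, gold_phase): crimson_phase overlaps gold_phase ✓
(crimson_phase, violet_phase): crimson_phase overlaps violet_phase ✓
(cyan_phase, crimson_phase): cyan_phase overlaps crimson_phase ✓
(gold_phase, red_phase): gold_phase overlaps red_phase ✓
(teal_phase, crimson_phase): teal_phase overlaps crimson_phase ✓
(violet_phase, blue_phase): violet_phase overlaps blue_phase ✓
(violet_phase, silver_phase): violet_phase overlaps silver_phase ✓
Count: 9.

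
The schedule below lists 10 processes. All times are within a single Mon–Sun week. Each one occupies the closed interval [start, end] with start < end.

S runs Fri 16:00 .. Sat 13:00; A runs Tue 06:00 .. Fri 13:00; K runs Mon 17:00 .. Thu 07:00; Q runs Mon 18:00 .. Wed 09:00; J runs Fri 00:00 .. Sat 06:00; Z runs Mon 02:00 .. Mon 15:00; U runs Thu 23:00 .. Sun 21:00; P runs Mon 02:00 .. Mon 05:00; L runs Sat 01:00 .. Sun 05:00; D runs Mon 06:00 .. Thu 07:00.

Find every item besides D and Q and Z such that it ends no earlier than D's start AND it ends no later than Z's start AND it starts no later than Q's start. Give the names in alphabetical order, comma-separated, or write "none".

Conditions: its end is no earlier than D's start (X.end >= Mon 06:00) AND its end is no later than Z's start (X.end <= Mon 02:00) AND its start is no later than Q's start (X.start <= Mon 18:00).
A: end Fri 13:00 >= Mon 06:00? ✓; end Fri 13:00 <= Mon 02:00? ✗; start Tue 06:00 <= Mon 18:00? ✗ → no.
J: end Sat 06:00 >= Mon 06:00? ✓; end Sat 06:00 <= Mon 02:00? ✗; start Fri 00:00 <= Mon 18:00? ✗ → no.
K: end Thu 07:00 >= Mon 06:00? ✓; end Thu 07:00 <= Mon 02:00? ✗; start Mon 17:00 <= Mon 18:00? ✓ → no.
L: end Sun 05:00 >= Mon 06:00? ✓; end Sun 05:00 <= Mon 02:00? ✗; start Sat 01:00 <= Mon 18:00? ✗ → no.
P: end Mon 05:00 >= Mon 06:00? ✗; end Mon 05:00 <= Mon 02:00? ✗; start Mon 02:00 <= Mon 18:00? ✓ → no.
S: end Sat 13:00 >= Mon 06:00? ✓; end Sat 13:00 <= Mon 02:00? ✗; start Fri 16:00 <= Mon 18:00? ✗ → no.
U: end Sun 21:00 >= Mon 06:00? ✓; end Sun 21:00 <= Mon 02:00? ✗; start Thu 23:00 <= Mon 18:00? ✗ → no.
Result: none.

none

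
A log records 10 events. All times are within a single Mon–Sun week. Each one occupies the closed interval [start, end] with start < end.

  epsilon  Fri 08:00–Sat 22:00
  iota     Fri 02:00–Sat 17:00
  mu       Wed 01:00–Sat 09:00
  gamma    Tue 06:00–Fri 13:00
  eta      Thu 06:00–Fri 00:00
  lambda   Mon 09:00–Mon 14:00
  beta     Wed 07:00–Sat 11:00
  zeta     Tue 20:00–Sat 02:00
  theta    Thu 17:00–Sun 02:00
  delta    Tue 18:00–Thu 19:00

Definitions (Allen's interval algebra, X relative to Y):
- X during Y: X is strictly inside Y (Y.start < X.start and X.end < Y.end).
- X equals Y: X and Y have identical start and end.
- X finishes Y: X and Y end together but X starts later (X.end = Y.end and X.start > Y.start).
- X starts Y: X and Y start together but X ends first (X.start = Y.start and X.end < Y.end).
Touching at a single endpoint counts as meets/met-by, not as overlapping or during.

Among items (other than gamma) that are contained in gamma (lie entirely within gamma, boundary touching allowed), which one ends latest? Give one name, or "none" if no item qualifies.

eta

Target gamma = [Tue 06:00, Fri 13:00].
beta [Wed 07:00, Sat 11:00] → overlapped-by → excluded.
delta [Tue 18:00, Thu 19:00] → during → candidate.
epsilon [Fri 08:00, Sat 22:00] → overlapped-by → excluded.
eta [Thu 06:00, Fri 00:00] → during → candidate.
iota [Fri 02:00, Sat 17:00] → overlapped-by → excluded.
lambda [Mon 09:00, Mon 14:00] → before → excluded.
mu [Wed 01:00, Sat 09:00] → overlapped-by → excluded.
theta [Thu 17:00, Sun 02:00] → overlapped-by → excluded.
zeta [Tue 20:00, Sat 02:00] → overlapped-by → excluded.
Among candidates, latest end is Fri 00:00 → eta.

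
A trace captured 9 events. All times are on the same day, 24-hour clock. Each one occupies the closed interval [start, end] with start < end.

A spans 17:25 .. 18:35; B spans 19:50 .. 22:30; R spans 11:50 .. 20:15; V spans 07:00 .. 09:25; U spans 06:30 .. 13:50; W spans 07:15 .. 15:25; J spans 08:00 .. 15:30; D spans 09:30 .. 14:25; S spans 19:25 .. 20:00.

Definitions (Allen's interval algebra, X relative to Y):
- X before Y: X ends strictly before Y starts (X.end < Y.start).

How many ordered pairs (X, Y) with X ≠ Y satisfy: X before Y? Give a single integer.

Checking all 72 ordered pairs for relation 'before'; matching pairs in alphabetical order:
(A, B): A before B ✓
(A, S): A before S ✓
(D, A): D before A ✓
(D, B): D before B ✓
(D, S): D before S ✓
(J, A): J before A ✓
(J, B): J before B ✓
(J, S): J before S ✓
(U, A): U before A ✓
(U, B): U before B ✓
(U, S): U before S ✓
(V, A): V before A ✓
(V, B): V before B ✓
(V, D): V before D ✓
(V, R): V before R ✓
(V, S): V before S ✓
(W, A): W before A ✓
(W, B): W before B ✓
(W, S): W before S ✓
Count: 19.

19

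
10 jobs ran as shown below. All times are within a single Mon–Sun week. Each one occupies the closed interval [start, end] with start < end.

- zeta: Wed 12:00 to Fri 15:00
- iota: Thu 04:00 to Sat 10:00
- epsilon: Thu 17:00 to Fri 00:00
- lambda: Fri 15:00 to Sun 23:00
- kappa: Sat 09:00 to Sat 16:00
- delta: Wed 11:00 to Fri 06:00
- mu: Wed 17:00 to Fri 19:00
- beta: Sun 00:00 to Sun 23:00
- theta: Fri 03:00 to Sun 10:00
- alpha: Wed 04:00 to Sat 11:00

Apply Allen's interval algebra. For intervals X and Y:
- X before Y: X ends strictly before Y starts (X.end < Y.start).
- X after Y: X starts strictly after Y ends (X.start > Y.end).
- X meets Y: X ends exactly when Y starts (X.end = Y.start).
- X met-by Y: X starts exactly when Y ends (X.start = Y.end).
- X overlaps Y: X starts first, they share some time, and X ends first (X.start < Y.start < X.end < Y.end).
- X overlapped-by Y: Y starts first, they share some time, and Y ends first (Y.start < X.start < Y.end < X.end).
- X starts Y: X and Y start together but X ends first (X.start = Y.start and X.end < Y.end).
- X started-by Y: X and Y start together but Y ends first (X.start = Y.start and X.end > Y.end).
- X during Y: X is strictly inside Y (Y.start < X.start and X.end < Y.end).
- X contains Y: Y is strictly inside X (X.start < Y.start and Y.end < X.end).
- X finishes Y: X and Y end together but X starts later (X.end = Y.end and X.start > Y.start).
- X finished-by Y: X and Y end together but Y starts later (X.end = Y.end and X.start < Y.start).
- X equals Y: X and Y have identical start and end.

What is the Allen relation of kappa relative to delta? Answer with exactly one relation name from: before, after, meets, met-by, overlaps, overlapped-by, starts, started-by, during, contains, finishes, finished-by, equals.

kappa = [Sat 09:00, Sat 16:00]; delta = [Wed 11:00, Fri 06:00].
Compare endpoints: kappa.start > delta.start, kappa.start > delta.end, kappa.end > delta.start, kappa.end > delta.end.
That pattern is 'after'.

after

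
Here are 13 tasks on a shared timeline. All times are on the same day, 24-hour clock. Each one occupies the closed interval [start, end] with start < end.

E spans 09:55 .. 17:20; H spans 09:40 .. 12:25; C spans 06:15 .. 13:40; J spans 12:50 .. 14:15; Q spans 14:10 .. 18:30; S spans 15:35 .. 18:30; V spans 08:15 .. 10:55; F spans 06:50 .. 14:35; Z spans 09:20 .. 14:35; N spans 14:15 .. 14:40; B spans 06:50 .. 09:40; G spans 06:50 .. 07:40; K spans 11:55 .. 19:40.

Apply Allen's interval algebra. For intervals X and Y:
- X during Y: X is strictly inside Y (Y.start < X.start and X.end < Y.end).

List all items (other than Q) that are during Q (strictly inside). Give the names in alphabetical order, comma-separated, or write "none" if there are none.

Target Q = [14:10, 18:30].
B [06:50, 09:40] → before → no.
C [06:15, 13:40] → before → no.
E [09:55, 17:20] → overlaps → no.
F [06:50, 14:35] → overlaps → no.
G [06:50, 07:40] → before → no.
H [09:40, 12:25] → before → no.
J [12:50, 14:15] → overlaps → no.
K [11:55, 19:40] → contains → no.
N [14:15, 14:40] → during → yes.
S [15:35, 18:30] → finishes → no.
V [08:15, 10:55] → before → no.
Z [09:20, 14:35] → overlaps → no.
Result: N.

N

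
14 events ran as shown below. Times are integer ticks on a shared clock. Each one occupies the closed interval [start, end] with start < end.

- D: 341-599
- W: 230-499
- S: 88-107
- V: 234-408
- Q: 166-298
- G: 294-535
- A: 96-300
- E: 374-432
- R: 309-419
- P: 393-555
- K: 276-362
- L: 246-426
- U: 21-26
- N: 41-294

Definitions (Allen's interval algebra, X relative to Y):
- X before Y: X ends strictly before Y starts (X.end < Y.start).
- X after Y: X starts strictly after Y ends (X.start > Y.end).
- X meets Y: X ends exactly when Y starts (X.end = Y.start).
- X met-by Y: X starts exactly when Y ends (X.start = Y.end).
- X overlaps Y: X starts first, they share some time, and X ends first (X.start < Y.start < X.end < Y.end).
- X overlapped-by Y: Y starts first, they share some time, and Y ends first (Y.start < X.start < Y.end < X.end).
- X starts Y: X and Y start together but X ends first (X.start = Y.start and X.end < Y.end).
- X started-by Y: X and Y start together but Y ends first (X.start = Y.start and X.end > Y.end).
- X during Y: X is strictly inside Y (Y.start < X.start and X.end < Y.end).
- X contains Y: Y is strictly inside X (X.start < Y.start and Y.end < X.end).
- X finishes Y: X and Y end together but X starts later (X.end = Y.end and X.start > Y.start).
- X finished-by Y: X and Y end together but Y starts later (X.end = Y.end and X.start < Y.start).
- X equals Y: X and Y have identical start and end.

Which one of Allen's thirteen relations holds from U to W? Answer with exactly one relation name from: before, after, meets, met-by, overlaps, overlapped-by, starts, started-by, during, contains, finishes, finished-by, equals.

before

U = [21, 26]; W = [230, 499].
Compare endpoints: U.start < W.start, U.start < W.end, U.end < W.start, U.end < W.end.
That pattern is 'before'.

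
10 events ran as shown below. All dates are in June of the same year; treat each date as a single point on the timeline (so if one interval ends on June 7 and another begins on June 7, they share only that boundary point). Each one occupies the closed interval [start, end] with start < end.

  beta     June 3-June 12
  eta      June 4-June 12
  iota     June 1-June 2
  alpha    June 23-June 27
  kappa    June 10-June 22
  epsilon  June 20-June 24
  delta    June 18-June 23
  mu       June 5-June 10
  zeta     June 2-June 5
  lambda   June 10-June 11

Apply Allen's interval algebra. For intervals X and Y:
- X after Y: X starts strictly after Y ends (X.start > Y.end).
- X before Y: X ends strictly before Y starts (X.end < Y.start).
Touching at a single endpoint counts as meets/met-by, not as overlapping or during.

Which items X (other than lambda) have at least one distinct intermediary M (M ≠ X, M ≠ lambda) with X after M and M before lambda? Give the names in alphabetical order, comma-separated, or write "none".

Target lambda = [June 10, June 11].
Intermediaries M with M before lambda: iota, zeta.
Via iota — items with X after iota: alpha, beta, delta, epsilon, eta, kappa, mu.
Via zeta — items with X after zeta: alpha, delta, epsilon, kappa.
Union: alpha, beta, delta, epsilon, eta, kappa, mu.

alpha, beta, delta, epsilon, eta, kappa, mu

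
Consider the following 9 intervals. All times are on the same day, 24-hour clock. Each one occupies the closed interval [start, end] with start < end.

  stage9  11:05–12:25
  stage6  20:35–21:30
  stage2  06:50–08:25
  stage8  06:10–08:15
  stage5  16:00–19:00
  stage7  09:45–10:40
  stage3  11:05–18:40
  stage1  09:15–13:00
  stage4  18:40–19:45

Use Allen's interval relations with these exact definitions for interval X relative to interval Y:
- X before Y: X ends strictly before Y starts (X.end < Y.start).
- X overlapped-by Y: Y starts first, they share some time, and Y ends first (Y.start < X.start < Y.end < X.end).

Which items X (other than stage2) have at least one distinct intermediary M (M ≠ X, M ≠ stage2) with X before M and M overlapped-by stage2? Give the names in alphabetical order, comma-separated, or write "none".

Target stage2 = [06:50, 08:25].
Intermediaries M with M overlapped-by stage2: none.
Union: none.

none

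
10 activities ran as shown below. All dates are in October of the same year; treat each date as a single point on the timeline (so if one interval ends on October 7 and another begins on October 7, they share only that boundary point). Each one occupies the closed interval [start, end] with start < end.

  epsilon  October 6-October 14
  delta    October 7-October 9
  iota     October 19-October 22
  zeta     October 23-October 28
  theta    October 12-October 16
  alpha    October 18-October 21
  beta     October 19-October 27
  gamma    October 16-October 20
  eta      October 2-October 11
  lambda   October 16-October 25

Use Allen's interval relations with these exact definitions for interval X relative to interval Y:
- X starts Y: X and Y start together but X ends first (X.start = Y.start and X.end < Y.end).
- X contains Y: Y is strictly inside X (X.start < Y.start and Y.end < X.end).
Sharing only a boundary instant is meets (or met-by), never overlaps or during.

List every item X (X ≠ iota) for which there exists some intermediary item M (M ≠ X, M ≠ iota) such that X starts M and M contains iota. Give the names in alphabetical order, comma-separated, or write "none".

Target iota = [October 19, October 22].
Intermediaries M with M contains iota: lambda.
Via lambda — items with X starts lambda: gamma.
Union: gamma.

gamma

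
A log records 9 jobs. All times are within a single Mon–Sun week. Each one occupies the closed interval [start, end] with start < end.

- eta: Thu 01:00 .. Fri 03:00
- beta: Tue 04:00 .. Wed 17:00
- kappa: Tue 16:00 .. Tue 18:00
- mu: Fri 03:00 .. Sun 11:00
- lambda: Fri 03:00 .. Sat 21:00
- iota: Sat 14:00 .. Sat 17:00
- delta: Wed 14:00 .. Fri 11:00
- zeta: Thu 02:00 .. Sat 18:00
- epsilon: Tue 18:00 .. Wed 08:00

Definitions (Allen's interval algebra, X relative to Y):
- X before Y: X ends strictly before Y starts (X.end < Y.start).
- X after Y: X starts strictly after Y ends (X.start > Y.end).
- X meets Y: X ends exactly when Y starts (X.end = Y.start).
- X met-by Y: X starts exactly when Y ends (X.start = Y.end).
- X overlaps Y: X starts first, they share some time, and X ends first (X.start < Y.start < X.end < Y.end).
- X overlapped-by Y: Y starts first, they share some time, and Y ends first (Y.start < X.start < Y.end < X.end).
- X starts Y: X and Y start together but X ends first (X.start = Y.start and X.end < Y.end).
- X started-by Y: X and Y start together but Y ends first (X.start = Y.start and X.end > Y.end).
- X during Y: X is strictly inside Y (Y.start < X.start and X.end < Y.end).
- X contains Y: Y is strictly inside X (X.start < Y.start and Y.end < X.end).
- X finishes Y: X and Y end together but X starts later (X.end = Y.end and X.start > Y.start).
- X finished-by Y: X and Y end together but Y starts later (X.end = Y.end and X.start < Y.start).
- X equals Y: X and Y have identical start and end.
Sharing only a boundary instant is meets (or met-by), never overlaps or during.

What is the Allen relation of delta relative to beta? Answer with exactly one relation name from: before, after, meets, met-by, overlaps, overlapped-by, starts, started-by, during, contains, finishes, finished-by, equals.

overlapped-by

delta = [Wed 14:00, Fri 11:00]; beta = [Tue 04:00, Wed 17:00].
Compare endpoints: delta.start > beta.start, delta.start < beta.end, delta.end > beta.start, delta.end > beta.end.
That pattern is 'overlapped-by'.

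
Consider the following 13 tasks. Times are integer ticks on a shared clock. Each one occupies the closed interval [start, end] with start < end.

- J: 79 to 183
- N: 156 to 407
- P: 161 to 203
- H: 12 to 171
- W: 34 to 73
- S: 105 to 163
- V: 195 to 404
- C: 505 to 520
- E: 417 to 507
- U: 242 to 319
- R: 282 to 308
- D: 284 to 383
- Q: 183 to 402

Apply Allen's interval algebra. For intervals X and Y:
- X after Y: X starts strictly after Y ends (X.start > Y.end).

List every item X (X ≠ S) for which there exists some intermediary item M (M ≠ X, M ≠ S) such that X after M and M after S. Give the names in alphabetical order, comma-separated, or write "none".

Target S = [105, 163].
Intermediaries M with M after S: C, D, E, Q, R, U, V.
Via C — items with X after C: none.
Via D — items with X after D: C, E.
Via E — items with X after E: none.
Via Q — items with X after Q: C, E.
Via R — items with X after R: C, E.
Via U — items with X after U: C, E.
Via V — items with X after V: C, E.
Union: C, E.

C, E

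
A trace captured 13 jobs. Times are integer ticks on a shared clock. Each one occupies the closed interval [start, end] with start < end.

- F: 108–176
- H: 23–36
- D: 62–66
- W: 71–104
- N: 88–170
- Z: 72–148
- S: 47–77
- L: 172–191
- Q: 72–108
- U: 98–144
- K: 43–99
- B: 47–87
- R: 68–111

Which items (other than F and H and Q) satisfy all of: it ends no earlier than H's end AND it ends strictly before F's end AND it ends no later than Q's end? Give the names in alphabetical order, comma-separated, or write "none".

Conditions: its end is no earlier than H's end (X.end >= 36) AND its end is strictly before F's end (X.end < 176) AND its end is no later than Q's end (X.end <= 108).
B: end 87 >= 36? ✓; end 87 < 176? ✓; end 87 <= 108? ✓ → yes.
D: end 66 >= 36? ✓; end 66 < 176? ✓; end 66 <= 108? ✓ → yes.
K: end 99 >= 36? ✓; end 99 < 176? ✓; end 99 <= 108? ✓ → yes.
L: end 191 >= 36? ✓; end 191 < 176? ✗; end 191 <= 108? ✗ → no.
N: end 170 >= 36? ✓; end 170 < 176? ✓; end 170 <= 108? ✗ → no.
R: end 111 >= 36? ✓; end 111 < 176? ✓; end 111 <= 108? ✗ → no.
S: end 77 >= 36? ✓; end 77 < 176? ✓; end 77 <= 108? ✓ → yes.
U: end 144 >= 36? ✓; end 144 < 176? ✓; end 144 <= 108? ✗ → no.
W: end 104 >= 36? ✓; end 104 < 176? ✓; end 104 <= 108? ✓ → yes.
Z: end 148 >= 36? ✓; end 148 < 176? ✓; end 148 <= 108? ✗ → no.
Result: B, D, K, S, W.

B, D, K, S, W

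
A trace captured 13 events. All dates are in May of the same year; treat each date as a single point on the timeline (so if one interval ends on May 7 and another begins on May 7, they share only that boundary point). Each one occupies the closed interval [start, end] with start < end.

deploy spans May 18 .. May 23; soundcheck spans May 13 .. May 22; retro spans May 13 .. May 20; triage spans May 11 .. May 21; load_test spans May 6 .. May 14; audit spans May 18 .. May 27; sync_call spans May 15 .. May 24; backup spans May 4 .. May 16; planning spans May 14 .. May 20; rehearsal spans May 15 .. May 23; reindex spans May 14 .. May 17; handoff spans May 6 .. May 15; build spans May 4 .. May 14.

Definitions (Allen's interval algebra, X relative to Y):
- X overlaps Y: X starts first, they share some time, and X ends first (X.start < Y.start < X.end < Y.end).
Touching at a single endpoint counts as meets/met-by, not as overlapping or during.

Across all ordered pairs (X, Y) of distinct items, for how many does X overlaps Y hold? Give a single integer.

40

Checking all 156 ordered pairs for relation 'overlaps'; matching pairs in alphabetical order:
(backup, planning): backup overlaps planning ✓
(backup, rehearsal): backup overlaps rehearsal ✓
(backup, reindex): backup overlaps reindex ✓
(backup, retro): backup overlaps retro ✓
(backup, soundcheck): backup overlaps soundcheck ✓
(backup, sync_call): backup overlaps sync_call ✓
(backup, triage): backup overlaps triage ✓
(build, handoff): build overlaps handoff ✓
(build, retro): build overlaps retro ✓
(build, soundcheck): build overlaps soundcheck ✓
(build, triage): build overlaps triage ✓
(handoff, planning): handoff overlaps planning ✓
(handoff, reindex): handoff overlaps reindex ✓
(handoff, retro): handoff overlaps retro ✓
(handoff, soundcheck): handoff overlaps soundcheck ✓
(handoff, triage): handoff overlaps triage ✓
(load_test, retro): load_test overlaps retro ✓
(load_test, soundcheck): load_test overlaps soundcheck ✓
(load_test, triage): load_test overlaps triage ✓
(planning, audit): planning overlaps audit ✓
(planning, deploy): planning overlaps deploy ✓
(planning, rehearsal): planning overlaps rehearsal ✓
(planning, sync_call): planning overlaps sync_call ✓
(rehearsal, audit): rehearsal overlaps audit ✓
... plus 16 further pairs not listed.
Count: 40.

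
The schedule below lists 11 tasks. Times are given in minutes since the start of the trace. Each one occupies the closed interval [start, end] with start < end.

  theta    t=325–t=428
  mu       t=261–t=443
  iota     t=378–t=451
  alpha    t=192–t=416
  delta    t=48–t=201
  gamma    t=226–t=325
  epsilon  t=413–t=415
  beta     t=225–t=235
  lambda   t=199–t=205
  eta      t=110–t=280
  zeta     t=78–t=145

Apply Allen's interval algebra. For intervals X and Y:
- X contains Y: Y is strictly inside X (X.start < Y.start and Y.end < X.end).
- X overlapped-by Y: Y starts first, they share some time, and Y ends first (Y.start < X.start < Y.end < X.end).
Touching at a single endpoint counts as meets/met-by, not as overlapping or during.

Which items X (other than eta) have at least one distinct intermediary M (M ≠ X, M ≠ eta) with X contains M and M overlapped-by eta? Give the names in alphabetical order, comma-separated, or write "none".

Target eta = [t=110, t=280].
Intermediaries M with M overlapped-by eta: alpha, gamma, mu.
Via alpha — items with X contains alpha: none.
Via gamma — items with X contains gamma: alpha.
Via mu — items with X contains mu: none.
Union: alpha.

alpha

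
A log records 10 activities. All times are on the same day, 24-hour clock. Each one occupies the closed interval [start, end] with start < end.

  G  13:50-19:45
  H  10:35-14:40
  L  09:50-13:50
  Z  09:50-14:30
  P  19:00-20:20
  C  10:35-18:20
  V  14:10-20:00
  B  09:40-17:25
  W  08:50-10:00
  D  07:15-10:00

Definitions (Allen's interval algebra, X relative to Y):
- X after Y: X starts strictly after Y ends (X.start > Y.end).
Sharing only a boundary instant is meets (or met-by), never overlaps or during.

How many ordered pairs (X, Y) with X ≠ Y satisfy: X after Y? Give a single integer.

16

Checking all 90 ordered pairs for relation 'after'; matching pairs in alphabetical order:
(C, D): C after D ✓
(C, W): C after W ✓
(G, D): G after D ✓
(G, W): G after W ✓
(H, D): H after D ✓
(H, W): H after W ✓
(P, B): P after B ✓
(P, C): P after C ✓
(P, D): P after D ✓
(P, H): P after H ✓
(P, L): P after L ✓
(P, W): P after W ✓
(P, Z): P after Z ✓
(V, D): V after D ✓
(V, L): V after L ✓
(V, W): V after W ✓
Count: 16.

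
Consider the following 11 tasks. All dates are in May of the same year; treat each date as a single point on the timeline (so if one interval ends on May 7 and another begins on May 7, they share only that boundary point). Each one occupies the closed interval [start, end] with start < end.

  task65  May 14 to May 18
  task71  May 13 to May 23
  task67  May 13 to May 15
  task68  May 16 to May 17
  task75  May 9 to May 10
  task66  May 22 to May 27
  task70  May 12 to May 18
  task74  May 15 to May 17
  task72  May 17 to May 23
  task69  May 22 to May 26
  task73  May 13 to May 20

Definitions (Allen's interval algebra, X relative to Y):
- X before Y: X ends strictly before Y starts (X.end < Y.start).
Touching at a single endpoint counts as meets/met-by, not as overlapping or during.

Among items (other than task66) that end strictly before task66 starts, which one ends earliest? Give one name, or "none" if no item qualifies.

Target task66 = [May 22, May 27].
task65 [May 14, May 18] → before → candidate.
task67 [May 13, May 15] → before → candidate.
task68 [May 16, May 17] → before → candidate.
task69 [May 22, May 26] → starts → excluded.
task70 [May 12, May 18] → before → candidate.
task71 [May 13, May 23] → overlaps → excluded.
task72 [May 17, May 23] → overlaps → excluded.
task73 [May 13, May 20] → before → candidate.
task74 [May 15, May 17] → before → candidate.
task75 [May 9, May 10] → before → candidate.
Among candidates, earliest end is May 10 → task75.

task75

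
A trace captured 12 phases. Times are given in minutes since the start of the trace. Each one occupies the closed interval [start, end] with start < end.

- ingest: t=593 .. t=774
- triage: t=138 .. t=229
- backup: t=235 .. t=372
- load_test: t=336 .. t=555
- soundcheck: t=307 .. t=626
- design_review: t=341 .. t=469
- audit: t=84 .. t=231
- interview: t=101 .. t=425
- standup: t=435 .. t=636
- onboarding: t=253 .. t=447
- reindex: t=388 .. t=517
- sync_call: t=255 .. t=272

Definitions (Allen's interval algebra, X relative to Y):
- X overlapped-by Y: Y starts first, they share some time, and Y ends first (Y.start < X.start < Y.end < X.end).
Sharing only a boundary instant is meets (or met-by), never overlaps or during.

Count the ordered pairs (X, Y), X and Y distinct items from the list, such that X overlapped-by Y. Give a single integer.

22

Checking all 132 ordered pairs for relation 'overlapped-by'; matching pairs in alphabetical order:
(design_review, backup): design_review overlapped-by backup ✓
(design_review, interview): design_review overlapped-by interview ✓
(design_review, onboarding): design_review overlapped-by onboarding ✓
(ingest, soundcheck): ingest overlapped-by soundcheck ✓
(ingest, standup): ingest overlapped-by standup ✓
(interview, audit): interview overlapped-by audit ✓
(load_test, backup): load_test overlapped-by backup ✓
(load_test, interview): load_test overlapped-by interview ✓
(load_test, onboarding): load_test overlapped-by onboarding ✓
(onboarding, backup): onboarding overlapped-by backup ✓
(onboarding, interview): onboarding overlapped-by interview ✓
(reindex, design_review): reindex overlapped-by design_review ✓
(reindex, interview): reindex overlapped-by interview ✓
(reindex, onboarding): reindex overlapped-by onboarding ✓
(soundcheck, backup): soundcheck overlapped-by backup ✓
(soundcheck, interview): soundcheck overlapped-by interview ✓
(soundcheck, onboarding): soundcheck overlapped-by onboarding ✓
(standup, design_review): standup overlapped-by design_review ✓
(standup, load_test): standup overlapped-by load_test ✓
(standup, onboarding): standup overlapped-by onboarding ✓
(standup, reindex): standup overlapped-by reindex ✓
(standup, soundcheck): standup overlapped-by soundcheck ✓
Count: 22.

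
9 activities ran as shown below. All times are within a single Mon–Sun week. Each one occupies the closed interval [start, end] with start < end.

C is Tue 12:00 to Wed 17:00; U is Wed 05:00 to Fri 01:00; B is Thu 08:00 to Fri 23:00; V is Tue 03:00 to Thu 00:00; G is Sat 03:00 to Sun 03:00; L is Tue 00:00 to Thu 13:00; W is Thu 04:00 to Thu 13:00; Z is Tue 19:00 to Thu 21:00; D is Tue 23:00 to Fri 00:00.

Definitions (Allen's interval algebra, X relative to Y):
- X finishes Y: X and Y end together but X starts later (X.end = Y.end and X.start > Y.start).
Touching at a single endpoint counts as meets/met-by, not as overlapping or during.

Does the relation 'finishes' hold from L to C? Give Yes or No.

No

L = [Tue 00:00, Thu 13:00], C = [Tue 12:00, Wed 17:00].
Actual relation of L to C: contains.
Asked whether 'finishes' holds → No.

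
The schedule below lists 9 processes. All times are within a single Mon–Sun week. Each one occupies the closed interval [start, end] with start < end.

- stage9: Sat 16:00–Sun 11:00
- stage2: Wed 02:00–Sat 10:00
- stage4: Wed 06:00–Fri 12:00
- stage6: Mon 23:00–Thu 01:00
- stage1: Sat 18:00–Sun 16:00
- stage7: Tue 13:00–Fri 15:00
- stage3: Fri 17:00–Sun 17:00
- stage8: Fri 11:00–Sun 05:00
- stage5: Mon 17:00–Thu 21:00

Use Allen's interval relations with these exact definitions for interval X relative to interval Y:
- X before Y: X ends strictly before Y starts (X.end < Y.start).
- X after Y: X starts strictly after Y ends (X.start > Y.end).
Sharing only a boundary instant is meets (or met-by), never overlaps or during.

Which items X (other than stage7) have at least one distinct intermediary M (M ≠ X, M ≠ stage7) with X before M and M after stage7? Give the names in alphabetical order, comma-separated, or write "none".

stage2, stage4, stage5, stage6

Target stage7 = [Tue 13:00, Fri 15:00].
Intermediaries M with M after stage7: stage1, stage3, stage9.
Via stage1 — items with X before stage1: stage2, stage4, stage5, stage6.
Via stage3 — items with X before stage3: stage4, stage5, stage6.
Via stage9 — items with X before stage9: stage2, stage4, stage5, stage6.
Union: stage2, stage4, stage5, stage6.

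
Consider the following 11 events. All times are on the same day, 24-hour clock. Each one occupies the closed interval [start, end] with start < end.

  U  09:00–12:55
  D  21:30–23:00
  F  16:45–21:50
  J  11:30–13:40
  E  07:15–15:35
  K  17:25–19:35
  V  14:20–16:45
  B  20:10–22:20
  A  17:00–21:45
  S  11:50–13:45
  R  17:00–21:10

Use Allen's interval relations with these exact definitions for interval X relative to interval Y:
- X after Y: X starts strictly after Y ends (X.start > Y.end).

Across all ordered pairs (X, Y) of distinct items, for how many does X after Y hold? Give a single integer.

Checking all 110 ordered pairs for relation 'after'; matching pairs in alphabetical order:
(A, E): A after E ✓
(A, J): A after J ✓
(A, S): A after S ✓
(A, U): A after U ✓
(A, V): A after V ✓
(B, E): B after E ✓
(B, J): B after J ✓
(B, K): B after K ✓
(B, S): B after S ✓
(B, U): B after U ✓
(B, V): B after V ✓
(D, E): D after E ✓
(D, J): D after J ✓
(D, K): D after K ✓
(D, R): D after R ✓
(D, S): D after S ✓
(D, U): D after U ✓
(D, V): D after V ✓
(F, E): F after E ✓
(F, J): F after J ✓
(F, S): F after S ✓
(F, U): F after U ✓
(K, E): K after E ✓
(K, J): K after J ✓
... plus 11 further pairs not listed.
Count: 35.

35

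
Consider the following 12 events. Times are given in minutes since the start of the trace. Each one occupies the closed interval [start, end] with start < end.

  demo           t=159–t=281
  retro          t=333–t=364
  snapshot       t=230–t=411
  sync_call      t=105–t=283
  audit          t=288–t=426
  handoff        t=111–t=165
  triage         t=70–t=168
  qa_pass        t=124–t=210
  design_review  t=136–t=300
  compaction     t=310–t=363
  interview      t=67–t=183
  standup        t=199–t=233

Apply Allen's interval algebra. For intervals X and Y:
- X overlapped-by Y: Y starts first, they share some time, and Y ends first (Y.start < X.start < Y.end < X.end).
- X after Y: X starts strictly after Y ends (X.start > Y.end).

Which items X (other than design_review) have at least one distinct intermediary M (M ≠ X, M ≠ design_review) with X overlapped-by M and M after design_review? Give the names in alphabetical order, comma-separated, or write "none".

retro

Target design_review = [t=136, t=300].
Intermediaries M with M after design_review: compaction, retro.
Via compaction — items with X overlapped-by compaction: retro.
Via retro — items with X overlapped-by retro: none.
Union: retro.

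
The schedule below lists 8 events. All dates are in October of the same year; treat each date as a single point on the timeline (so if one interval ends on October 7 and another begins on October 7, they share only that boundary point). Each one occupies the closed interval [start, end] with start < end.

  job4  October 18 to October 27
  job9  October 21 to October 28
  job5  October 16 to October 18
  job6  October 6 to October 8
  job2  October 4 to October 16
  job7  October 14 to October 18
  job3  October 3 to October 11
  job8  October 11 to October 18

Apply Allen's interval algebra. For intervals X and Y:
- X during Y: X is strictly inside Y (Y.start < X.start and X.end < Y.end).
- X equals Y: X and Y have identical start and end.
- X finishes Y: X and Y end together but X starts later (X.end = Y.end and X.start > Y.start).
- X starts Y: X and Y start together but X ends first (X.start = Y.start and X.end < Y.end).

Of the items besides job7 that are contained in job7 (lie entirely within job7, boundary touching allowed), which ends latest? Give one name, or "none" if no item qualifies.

Target job7 = [October 14, October 18].
job2 [October 4, October 16] → overlaps → excluded.
job3 [October 3, October 11] → before → excluded.
job4 [October 18, October 27] → met-by → excluded.
job5 [October 16, October 18] → finishes → candidate.
job6 [October 6, October 8] → before → excluded.
job8 [October 11, October 18] → finished-by → excluded.
job9 [October 21, October 28] → after → excluded.
Among candidates, latest end is October 18 → job5.

job5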